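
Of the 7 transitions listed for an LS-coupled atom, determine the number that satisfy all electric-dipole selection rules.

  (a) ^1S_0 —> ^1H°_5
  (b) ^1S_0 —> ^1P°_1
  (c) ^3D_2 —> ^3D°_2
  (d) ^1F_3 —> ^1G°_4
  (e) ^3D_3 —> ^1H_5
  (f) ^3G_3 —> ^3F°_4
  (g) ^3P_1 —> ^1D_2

4

(a) forbidden (ΔL, ΔJ fail)
(b) allowed
(c) allowed
(d) allowed
(e) forbidden (parity, ΔS, ΔL, ΔJ fail)
(f) allowed
(g) forbidden (parity, ΔS fail)
Total allowed: 4 of 7.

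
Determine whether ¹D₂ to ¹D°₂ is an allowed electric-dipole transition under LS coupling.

allowed

Parity must change: even → odd — ok.
ΔS = 0: S: 0 → 0 — ok.
ΔL = 0, ±1 (not L=0↔0): L: 2 → 2, ΔL = +0 — ok.
ΔJ = 0, ±1 (not J=0↔0): J: 2 → 2, ΔJ = +0 — ok.
All four E1 rules are satisfied.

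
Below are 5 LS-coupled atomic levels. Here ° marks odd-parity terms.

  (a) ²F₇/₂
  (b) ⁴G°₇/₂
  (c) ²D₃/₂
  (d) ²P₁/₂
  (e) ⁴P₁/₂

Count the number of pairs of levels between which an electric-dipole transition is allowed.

(a)–(b): forbidden (ΔS).
(a)–(c): forbidden (parity, ΔJ).
(a)–(d): forbidden (parity, ΔL, ΔJ).
(a)–(e): forbidden (parity, ΔS, ΔL, ΔJ).
(b)–(c): forbidden (ΔS, ΔL, ΔJ).
(b)–(d): forbidden (ΔS, ΔL, ΔJ).
(b)–(e): forbidden (ΔL, ΔJ).
(c)–(d): forbidden (parity).
(c)–(e): forbidden (parity, ΔS).
(d)–(e): forbidden (parity, ΔS).
Allowed pairs: 0 of 10.

0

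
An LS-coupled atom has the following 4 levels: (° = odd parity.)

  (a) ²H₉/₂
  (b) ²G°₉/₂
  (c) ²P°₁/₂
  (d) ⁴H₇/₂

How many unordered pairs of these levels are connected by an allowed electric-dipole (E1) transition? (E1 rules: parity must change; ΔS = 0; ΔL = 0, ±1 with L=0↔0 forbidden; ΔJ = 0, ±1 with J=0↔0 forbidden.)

1

(a)–(b): allowed.
(a)–(c): forbidden (ΔL, ΔJ).
(a)–(d): forbidden (parity, ΔS).
(b)–(c): forbidden (parity, ΔL, ΔJ).
(b)–(d): forbidden (ΔS).
(c)–(d): forbidden (ΔS, ΔL, ΔJ).
Allowed pairs: 1 of 6.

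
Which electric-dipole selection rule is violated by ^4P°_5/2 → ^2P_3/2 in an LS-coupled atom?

Reading off the term symbols: S 3/2→1/2, L 1→1, J 5/2→3/2, parity odd→even.
Parity must change: odd → even — ok.
ΔS = 0: S: 3/2 → 1/2 — fails.
ΔL = 0, ±1 (not L=0↔0): L: 1 → 1, ΔL = +0 — ok.
ΔJ = 0, ±1 (not J=0↔0): J: 5/2 → 3/2, ΔJ = -1 — ok.

the ΔS = 0 rule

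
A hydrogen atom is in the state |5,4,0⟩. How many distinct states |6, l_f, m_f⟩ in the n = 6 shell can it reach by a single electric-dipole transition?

E1 requires Δl = ±1, so l_f ∈ {3, 5}; with 0 ≤ l_f ≤ n_f−1 = 5, the allowed l_f values are {3, 5}.
For l_f = 3: m_f ∈ {m_i−1, m_i, m_i+1} ∩ [−3, 3] = {-1, 0, 1} → 3 states.
For l_f = 5: m_f ∈ {m_i−1, m_i, m_i+1} ∩ [−5, 5] = {-1, 0, 1} → 3 states.
Total: 6.

6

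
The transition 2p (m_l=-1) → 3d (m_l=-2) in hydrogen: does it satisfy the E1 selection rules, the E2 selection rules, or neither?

E1

Δl = 2 − 1 = +1; l_i + l_f = 3.
Δm_l = -1.
E1 (Δl = ±1, |Δm_l| ≤ 1): satisfied.
E2 (Δl = 0,±2, l_i+l_f ≥ 2, |Δm_l| ≤ 2): not satisfied.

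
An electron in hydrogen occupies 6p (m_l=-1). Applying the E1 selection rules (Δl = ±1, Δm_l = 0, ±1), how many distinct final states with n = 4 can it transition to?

4

E1 requires Δl = ±1, so l_f ∈ {0, 2}; with 0 ≤ l_f ≤ n_f−1 = 3, the allowed l_f values are {0, 2}.
For l_f = 0: m_f ∈ {m_i−1, m_i, m_i+1} ∩ [−0, 0] = {0} → 1 state.
For l_f = 2: m_f ∈ {m_i−1, m_i, m_i+1} ∩ [−2, 2] = {-2, -1, 0} → 3 states.
Total: 4.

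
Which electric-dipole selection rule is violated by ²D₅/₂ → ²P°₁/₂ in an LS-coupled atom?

Initial level: S=1/2, L=2, J=5/2, parity even. Final level: S=1/2, L=1, J=1/2, parity odd.
Parity must change: even → odd — ✓.
ΔS = 0: S: 1/2 → 1/2 — ✓.
ΔL = 0, ±1 (not L=0↔0): L: 2 → 1, ΔL = -1 — ✓.
ΔJ = 0, ±1 (not J=0↔0): J: 5/2 → 1/2, ΔJ = -2 — ✗.

the ΔJ = 0, ±1 rule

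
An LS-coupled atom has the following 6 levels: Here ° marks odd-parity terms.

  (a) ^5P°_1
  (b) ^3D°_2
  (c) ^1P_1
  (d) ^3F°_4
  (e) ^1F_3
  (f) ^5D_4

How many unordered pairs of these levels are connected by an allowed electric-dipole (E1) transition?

(a)–(b): forbidden (parity, ΔS).
(a)–(c): forbidden (ΔS).
(a)–(d): forbidden (parity, ΔS, ΔL, ΔJ).
(a)–(e): forbidden (ΔS, ΔL, ΔJ).
(a)–(f): forbidden (ΔJ).
(b)–(c): forbidden (ΔS).
(b)–(d): forbidden (parity, ΔJ).
(b)–(e): forbidden (ΔS).
(b)–(f): forbidden (ΔS, ΔJ).
(c)–(d): forbidden (ΔS, ΔL, ΔJ).
(c)–(e): forbidden (parity, ΔL, ΔJ).
(c)–(f): forbidden (parity, ΔS, ΔJ).
(d)–(e): forbidden (ΔS).
(d)–(f): forbidden (ΔS).
(e)–(f): forbidden (parity, ΔS).
Allowed pairs: 0 of 15.

0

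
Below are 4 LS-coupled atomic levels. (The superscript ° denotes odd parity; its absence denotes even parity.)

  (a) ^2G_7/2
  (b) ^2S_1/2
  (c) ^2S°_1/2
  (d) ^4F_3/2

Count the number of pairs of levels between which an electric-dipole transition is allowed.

(a)–(b): forbidden (parity, ΔL, ΔJ).
(a)–(c): forbidden (ΔL, ΔJ).
(a)–(d): forbidden (parity, ΔS, ΔJ).
(b)–(c): forbidden (ΔL).
(b)–(d): forbidden (parity, ΔS, ΔL).
(c)–(d): forbidden (ΔS, ΔL).
Allowed pairs: 0 of 6.

0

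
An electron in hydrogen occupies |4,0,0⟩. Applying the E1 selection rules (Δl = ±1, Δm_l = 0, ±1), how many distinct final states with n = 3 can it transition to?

3

E1 requires Δl = ±1, so l_f ∈ {-1, 1}; with 0 ≤ l_f ≤ n_f−1 = 2, the allowed l_f values are {1}.
For l_f = 1: m_f ∈ {m_i−1, m_i, m_i+1} ∩ [−1, 1] = {-1, 0, 1} → 3 states.
Total: 3.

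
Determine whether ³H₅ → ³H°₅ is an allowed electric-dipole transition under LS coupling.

Parity must change: even → odd — ok.
ΔS = 0: S: 1 → 1 — ok.
ΔL = 0, ±1 (not L=0↔0): L: 5 → 5, ΔL = +0 — ok.
ΔJ = 0, ±1 (not J=0↔0): J: 5 → 5, ΔJ = +0 — ok.
All four E1 rules are satisfied.

allowed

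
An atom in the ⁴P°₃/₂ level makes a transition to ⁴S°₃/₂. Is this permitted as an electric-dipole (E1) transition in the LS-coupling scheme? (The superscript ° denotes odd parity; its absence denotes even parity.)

forbidden

Reading off the term symbols: S 3/2→3/2, L 1→0, J 3/2→3/2, parity odd→odd.
Parity must change: odd → odd — fails.
ΔS = 0: S: 3/2 → 3/2 — passes.
ΔL = 0, ±1 (not L=0↔0): L: 1 → 0, ΔL = -1 — passes.
ΔJ = 0, ±1 (not J=0↔0): J: 3/2 → 3/2, ΔJ = +0 — passes.
Rule(s) violated: parity.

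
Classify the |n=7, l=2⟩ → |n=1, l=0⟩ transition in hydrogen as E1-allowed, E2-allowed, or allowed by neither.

E2

Δl = 0 − 2 = -2; l_i + l_f = 2.
E1 (Δl = ±1): not satisfied.
E2 (Δl = 0,±2, l_i+l_f ≥ 2): satisfied.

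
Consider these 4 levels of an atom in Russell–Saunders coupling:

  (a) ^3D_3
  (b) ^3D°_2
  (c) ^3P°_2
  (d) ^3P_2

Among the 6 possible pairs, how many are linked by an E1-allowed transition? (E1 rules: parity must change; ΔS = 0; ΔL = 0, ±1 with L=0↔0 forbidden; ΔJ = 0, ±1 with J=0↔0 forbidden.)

(a)–(b): allowed.
(a)–(c): allowed.
(a)–(d): forbidden (parity).
(b)–(c): forbidden (parity).
(b)–(d): allowed.
(c)–(d): allowed.
Allowed pairs: 4 of 6.

4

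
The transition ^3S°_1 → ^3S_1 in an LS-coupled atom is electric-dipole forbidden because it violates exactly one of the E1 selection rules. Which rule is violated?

Initial level: S=1, L=0, J=1, parity odd. Final level: S=1, L=0, J=1, parity even.
ΔJ = 0, ±1 (not J=0↔0): J: 1 → 1, ΔJ = +0 — satisfied.
ΔL = 0, ±1 (not L=0↔0): L: 0 → 0, ΔL = +0 — violated.
ΔS = 0: S: 1 → 1 — satisfied.
Parity must change: odd → even — satisfied.

the L=0 ↔ L=0 exclusion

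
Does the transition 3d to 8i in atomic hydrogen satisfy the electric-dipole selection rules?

Initial l = 2, final l = 6, so Δl = +4. E1 requires Δl = ±1: fails.
The transition is electric-dipole forbidden.

forbidden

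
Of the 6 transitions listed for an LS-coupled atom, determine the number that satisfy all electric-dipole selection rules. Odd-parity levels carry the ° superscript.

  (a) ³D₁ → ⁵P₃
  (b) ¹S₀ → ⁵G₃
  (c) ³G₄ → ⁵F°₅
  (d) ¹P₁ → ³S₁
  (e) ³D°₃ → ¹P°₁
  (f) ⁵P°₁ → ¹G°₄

(a) forbidden (parity, ΔS, ΔJ fail)
(b) forbidden (parity, ΔS, ΔL, ΔJ fail)
(c) forbidden (ΔS fails)
(d) forbidden (parity, ΔS fail)
(e) forbidden (parity, ΔS, ΔJ fail)
(f) forbidden (parity, ΔS, ΔL, ΔJ fail)
Total allowed: 0 of 6.

0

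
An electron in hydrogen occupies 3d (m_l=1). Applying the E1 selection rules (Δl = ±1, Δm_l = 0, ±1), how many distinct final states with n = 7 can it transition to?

5

E1 requires Δl = ±1, so l_f ∈ {1, 3}; with 0 ≤ l_f ≤ n_f−1 = 6, the allowed l_f values are {1, 3}.
For l_f = 1: m_f ∈ {m_i−1, m_i, m_i+1} ∩ [−1, 1] = {0, 1} → 2 states.
For l_f = 3: m_f ∈ {m_i−1, m_i, m_i+1} ∩ [−3, 3] = {0, 1, 2} → 3 states.
Total: 5.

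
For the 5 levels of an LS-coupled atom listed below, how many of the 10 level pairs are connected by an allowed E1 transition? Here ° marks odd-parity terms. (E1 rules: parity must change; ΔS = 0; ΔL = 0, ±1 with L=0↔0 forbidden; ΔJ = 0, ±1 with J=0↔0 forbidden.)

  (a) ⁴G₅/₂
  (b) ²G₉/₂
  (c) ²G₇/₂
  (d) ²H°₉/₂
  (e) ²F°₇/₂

(a)–(b): forbidden (parity, ΔS, ΔJ).
(a)–(c): forbidden (parity, ΔS).
(a)–(d): forbidden (ΔS, ΔJ).
(a)–(e): forbidden (ΔS).
(b)–(c): forbidden (parity).
(b)–(d): allowed.
(b)–(e): allowed.
(c)–(d): allowed.
(c)–(e): allowed.
(d)–(e): forbidden (parity, ΔL).
Allowed pairs: 4 of 10.

4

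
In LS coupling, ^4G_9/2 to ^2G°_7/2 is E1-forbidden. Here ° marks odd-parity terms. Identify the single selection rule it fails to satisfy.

Initial level: S=3/2, L=4, J=9/2, parity even. Final level: S=1/2, L=4, J=7/2, parity odd.
Parity must change: even → odd — ✓.
ΔS = 0: S: 3/2 → 1/2 — ✗.
ΔL = 0, ±1 (not L=0↔0): L: 4 → 4, ΔL = +0 — ✓.
ΔJ = 0, ±1 (not J=0↔0): J: 9/2 → 7/2, ΔJ = -1 — ✓.

the ΔS = 0 rule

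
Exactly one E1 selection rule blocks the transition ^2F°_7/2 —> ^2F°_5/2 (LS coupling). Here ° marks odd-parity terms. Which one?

Parity must change: odd → odd — violated.
ΔS = 0: S: 1/2 → 1/2 — satisfied.
ΔL = 0, ±1 (not L=0↔0): L: 3 → 3, ΔL = +0 — satisfied.
ΔJ = 0, ±1 (not J=0↔0): J: 7/2 → 5/2, ΔJ = -1 — satisfied.

parity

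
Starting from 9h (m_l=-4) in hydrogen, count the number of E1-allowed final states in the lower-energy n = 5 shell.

2

E1 requires Δl = ±1, so l_f ∈ {4, 6}; with 0 ≤ l_f ≤ n_f−1 = 4, the allowed l_f values are {4}.
For l_f = 4: m_f ∈ {m_i−1, m_i, m_i+1} ∩ [−4, 4] = {-4, -3} → 2 states.
Total: 2.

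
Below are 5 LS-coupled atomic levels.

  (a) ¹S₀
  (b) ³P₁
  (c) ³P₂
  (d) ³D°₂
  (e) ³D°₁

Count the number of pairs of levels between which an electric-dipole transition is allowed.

(a)–(b): forbidden (parity, ΔS).
(a)–(c): forbidden (parity, ΔS, ΔJ).
(a)–(d): forbidden (ΔS, ΔL, ΔJ).
(a)–(e): forbidden (ΔS, ΔL).
(b)–(c): forbidden (parity).
(b)–(d): allowed.
(b)–(e): allowed.
(c)–(d): allowed.
(c)–(e): allowed.
(d)–(e): forbidden (parity).
Allowed pairs: 4 of 10.

4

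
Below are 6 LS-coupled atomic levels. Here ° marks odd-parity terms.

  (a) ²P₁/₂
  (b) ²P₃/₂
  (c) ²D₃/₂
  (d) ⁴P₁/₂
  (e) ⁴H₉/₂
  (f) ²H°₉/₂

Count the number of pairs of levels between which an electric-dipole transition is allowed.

0

(a)–(b): forbidden (parity).
(a)–(c): forbidden (parity).
(a)–(d): forbidden (parity, ΔS).
(a)–(e): forbidden (parity, ΔS, ΔL, ΔJ).
(a)–(f): forbidden (ΔL, ΔJ).
(b)–(c): forbidden (parity).
(b)–(d): forbidden (parity, ΔS).
(b)–(e): forbidden (parity, ΔS, ΔL, ΔJ).
(b)–(f): forbidden (ΔL, ΔJ).
(c)–(d): forbidden (parity, ΔS).
(c)–(e): forbidden (parity, ΔS, ΔL, ΔJ).
(c)–(f): forbidden (ΔL, ΔJ).
(d)–(e): forbidden (parity, ΔL, ΔJ).
(d)–(f): forbidden (ΔS, ΔL, ΔJ).
(e)–(f): forbidden (ΔS).
Allowed pairs: 0 of 15.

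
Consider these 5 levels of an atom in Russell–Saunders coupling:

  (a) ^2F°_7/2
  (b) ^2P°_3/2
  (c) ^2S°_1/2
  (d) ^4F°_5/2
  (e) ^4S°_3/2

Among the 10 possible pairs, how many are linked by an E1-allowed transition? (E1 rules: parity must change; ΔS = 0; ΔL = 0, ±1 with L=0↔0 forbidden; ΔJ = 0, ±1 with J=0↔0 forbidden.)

0

(a)–(b): forbidden (parity, ΔL, ΔJ).
(a)–(c): forbidden (parity, ΔL, ΔJ).
(a)–(d): forbidden (parity, ΔS).
(a)–(e): forbidden (parity, ΔS, ΔL, ΔJ).
(b)–(c): forbidden (parity).
(b)–(d): forbidden (parity, ΔS, ΔL).
(b)–(e): forbidden (parity, ΔS).
(c)–(d): forbidden (parity, ΔS, ΔL, ΔJ).
(c)–(e): forbidden (parity, ΔS, ΔL).
(d)–(e): forbidden (parity, ΔL).
Allowed pairs: 0 of 10.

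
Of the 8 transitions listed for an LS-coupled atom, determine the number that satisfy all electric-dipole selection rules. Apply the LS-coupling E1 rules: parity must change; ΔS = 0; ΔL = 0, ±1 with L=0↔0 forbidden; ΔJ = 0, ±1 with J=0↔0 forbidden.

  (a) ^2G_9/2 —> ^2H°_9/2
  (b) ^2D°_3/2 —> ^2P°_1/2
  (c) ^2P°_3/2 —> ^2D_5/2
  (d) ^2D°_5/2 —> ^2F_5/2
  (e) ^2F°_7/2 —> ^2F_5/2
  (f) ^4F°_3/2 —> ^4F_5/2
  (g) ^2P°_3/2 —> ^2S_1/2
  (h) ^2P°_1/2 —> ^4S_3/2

(a) allowed
(b) forbidden (parity fails)
(c) allowed
(d) allowed
(e) allowed
(f) allowed
(g) allowed
(h) forbidden (ΔS fails)
Total allowed: 6 of 8.

6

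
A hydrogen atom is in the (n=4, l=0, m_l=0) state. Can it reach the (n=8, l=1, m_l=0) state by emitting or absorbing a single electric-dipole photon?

allowed

Δl = 1 − 0 = +1; the E1 rule Δl = ±1 is satisfied.
m_l: 0 → 0 (Δm_l = +0). |Δm_l| ≤ 1 satisfied.
All E1 selection rules are satisfied.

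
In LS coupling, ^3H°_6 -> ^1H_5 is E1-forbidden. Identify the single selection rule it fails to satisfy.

the ΔS = 0 rule

Initial level: S=1, L=5, J=6, parity odd. Final level: S=0, L=5, J=5, parity even.
Parity must change: odd → even — passes.
ΔS = 0: S: 1 → 0 — fails.
ΔL = 0, ±1 (not L=0↔0): L: 5 → 5, ΔL = +0 — passes.
ΔJ = 0, ±1 (not J=0↔0): J: 6 → 5, ΔJ = -1 — passes.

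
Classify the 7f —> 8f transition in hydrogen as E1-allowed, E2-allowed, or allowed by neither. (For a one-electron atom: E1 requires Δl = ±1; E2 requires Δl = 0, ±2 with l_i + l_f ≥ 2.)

Δl = 3 − 3 = +0; l_i + l_f = 6.
E1 (Δl = ±1): not satisfied.
E2 (Δl = 0,±2, l_i+l_f ≥ 2): satisfied.

E2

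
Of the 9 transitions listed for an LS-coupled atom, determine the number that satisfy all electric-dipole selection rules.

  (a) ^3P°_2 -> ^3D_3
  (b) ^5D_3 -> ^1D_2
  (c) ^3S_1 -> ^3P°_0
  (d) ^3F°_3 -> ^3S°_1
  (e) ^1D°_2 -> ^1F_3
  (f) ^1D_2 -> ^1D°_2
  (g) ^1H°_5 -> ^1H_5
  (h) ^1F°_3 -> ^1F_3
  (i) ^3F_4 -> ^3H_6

6

(a) allowed
(b) forbidden (parity, ΔS fail)
(c) allowed
(d) forbidden (parity, ΔL, ΔJ fail)
(e) allowed
(f) allowed
(g) allowed
(h) allowed
(i) forbidden (parity, ΔL, ΔJ fail)
Total allowed: 6 of 9.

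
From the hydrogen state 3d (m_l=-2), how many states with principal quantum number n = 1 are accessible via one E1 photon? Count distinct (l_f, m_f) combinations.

E1 requires l_f ∈ {1, 3}, but neither lies in [0, 0], so no final state is reachable.
Total: 0.

0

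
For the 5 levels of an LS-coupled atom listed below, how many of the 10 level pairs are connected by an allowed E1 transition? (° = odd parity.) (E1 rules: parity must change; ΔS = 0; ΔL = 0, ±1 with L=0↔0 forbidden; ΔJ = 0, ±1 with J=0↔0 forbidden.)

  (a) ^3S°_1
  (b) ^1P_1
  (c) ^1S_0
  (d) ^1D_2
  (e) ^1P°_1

(a)–(b): forbidden (ΔS).
(a)–(c): forbidden (ΔS, ΔL).
(a)–(d): forbidden (ΔS, ΔL).
(a)–(e): forbidden (parity, ΔS).
(b)–(c): forbidden (parity).
(b)–(d): forbidden (parity).
(b)–(e): allowed.
(c)–(d): forbidden (parity, ΔL, ΔJ).
(c)–(e): allowed.
(d)–(e): allowed.
Allowed pairs: 3 of 10.

3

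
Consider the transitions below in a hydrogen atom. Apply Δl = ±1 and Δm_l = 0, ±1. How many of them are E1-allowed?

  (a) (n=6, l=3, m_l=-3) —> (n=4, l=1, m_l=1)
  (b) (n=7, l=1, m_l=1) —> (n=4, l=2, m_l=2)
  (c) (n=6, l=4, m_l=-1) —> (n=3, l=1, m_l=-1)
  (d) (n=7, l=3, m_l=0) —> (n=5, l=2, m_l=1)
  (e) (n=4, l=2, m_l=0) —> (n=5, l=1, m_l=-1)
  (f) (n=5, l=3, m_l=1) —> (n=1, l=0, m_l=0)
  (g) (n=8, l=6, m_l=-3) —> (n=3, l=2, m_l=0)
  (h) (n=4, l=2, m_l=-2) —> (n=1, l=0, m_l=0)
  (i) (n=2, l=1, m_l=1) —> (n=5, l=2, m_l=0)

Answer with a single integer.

(a) forbidden — Δl = -2 (E1 requires Δl = ±1); Δm_l = +4 (E1 requires Δm_l = 0, ±1)
(b) allowed
(c) forbidden — Δl = -3 (E1 requires Δl = ±1)
(d) allowed
(e) allowed
(f) forbidden — Δl = -3 (E1 requires Δl = ±1)
(g) forbidden — Δl = -4 (E1 requires Δl = ±1); Δm_l = +3 (E1 requires Δm_l = 0, ±1)
(h) forbidden — Δl = -2 (E1 requires Δl = ±1); Δm_l = +2 (E1 requires Δm_l = 0, ±1)
(i) allowed
Total allowed: 4 of 9.

4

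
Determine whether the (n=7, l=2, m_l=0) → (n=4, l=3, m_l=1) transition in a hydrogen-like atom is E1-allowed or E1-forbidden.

l: 2 → 3 (Δl = +1). Δl = ±1 ok.
m_l: 0 → 1 (Δm_l = +1). |Δm_l| ≤ 1 ok.
All E1 selection rules are satisfied.

allowed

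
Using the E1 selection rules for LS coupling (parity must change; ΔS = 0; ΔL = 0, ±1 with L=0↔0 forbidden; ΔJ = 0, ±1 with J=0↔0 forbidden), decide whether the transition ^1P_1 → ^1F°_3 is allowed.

Reading off the term symbols: S 0→0, L 1→3, J 1→3, parity even→odd.
ΔJ = 0, ±1 (not J=0↔0): J: 1 → 3, ΔJ = +2 — violated.
ΔL = 0, ±1 (not L=0↔0): L: 1 → 3, ΔL = +2 — violated.
Parity must change: even → odd — satisfied.
ΔS = 0: S: 0 → 0 — satisfied.
Rule(s) violated: ΔL, ΔJ.

forbidden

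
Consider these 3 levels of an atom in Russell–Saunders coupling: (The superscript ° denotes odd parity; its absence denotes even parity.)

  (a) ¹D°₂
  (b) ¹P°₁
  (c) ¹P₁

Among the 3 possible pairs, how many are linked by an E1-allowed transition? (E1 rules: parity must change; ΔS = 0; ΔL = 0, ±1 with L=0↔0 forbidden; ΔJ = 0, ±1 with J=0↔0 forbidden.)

2

(a)–(b): forbidden (parity).
(a)–(c): allowed.
(b)–(c): allowed.
Allowed pairs: 2 of 3.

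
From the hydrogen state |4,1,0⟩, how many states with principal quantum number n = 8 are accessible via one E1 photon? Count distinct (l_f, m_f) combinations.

E1 requires Δl = ±1, so l_f ∈ {0, 2}; with 0 ≤ l_f ≤ n_f−1 = 7, the allowed l_f values are {0, 2}.
For l_f = 0: m_f ∈ {m_i−1, m_i, m_i+1} ∩ [−0, 0] = {0} → 1 state.
For l_f = 2: m_f ∈ {m_i−1, m_i, m_i+1} ∩ [−2, 2] = {-1, 0, 1} → 3 states.
Total: 4.

4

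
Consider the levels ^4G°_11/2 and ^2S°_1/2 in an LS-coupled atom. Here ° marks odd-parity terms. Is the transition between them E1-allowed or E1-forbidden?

forbidden

Initial level: S=3/2, L=4, J=11/2, parity odd. Final level: S=1/2, L=0, J=1/2, parity odd.
Parity must change: odd → odd — ✗.
ΔS = 0: S: 3/2 → 1/2 — ✗.
ΔL = 0, ±1 (not L=0↔0): L: 4 → 0, ΔL = -4 — ✗.
ΔJ = 0, ±1 (not J=0↔0): J: 11/2 → 1/2, ΔJ = -5 — ✗.
Rule(s) violated: parity, ΔS, ΔL, ΔJ.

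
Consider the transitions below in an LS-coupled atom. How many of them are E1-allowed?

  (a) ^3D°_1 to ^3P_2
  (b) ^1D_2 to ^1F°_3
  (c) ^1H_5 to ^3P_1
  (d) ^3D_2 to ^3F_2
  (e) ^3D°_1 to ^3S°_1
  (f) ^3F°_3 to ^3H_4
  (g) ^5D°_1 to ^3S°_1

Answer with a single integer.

2

(a) allowed
(b) allowed
(c) forbidden (parity, ΔS, ΔL, ΔJ fail)
(d) forbidden (parity fails)
(e) forbidden (parity, ΔL fail)
(f) forbidden (ΔL fails)
(g) forbidden (parity, ΔS, ΔL fail)
Total allowed: 2 of 7.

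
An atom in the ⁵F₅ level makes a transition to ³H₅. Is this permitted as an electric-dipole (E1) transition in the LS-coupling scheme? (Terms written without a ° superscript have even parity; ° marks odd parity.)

Initial level: S=2, L=3, J=5, parity even. Final level: S=1, L=5, J=5, parity even.
Parity must change: even → even — fails.
ΔS = 0: S: 2 → 1 — fails.
ΔL = 0, ±1 (not L=0↔0): L: 3 → 5, ΔL = +2 — fails.
ΔJ = 0, ±1 (not J=0↔0): J: 5 → 5, ΔJ = +0 — passes.
Rule(s) violated: parity, ΔS, ΔL.

forbidden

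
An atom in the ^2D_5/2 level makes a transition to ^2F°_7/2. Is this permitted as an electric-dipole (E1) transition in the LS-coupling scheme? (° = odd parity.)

allowed

Reading off the term symbols: S 1/2→1/2, L 2→3, J 5/2→7/2, parity even→odd.
Parity must change: even → odd — ok.
ΔS = 0: S: 1/2 → 1/2 — ok.
ΔL = 0, ±1 (not L=0↔0): L: 2 → 3, ΔL = +1 — ok.
ΔJ = 0, ±1 (not J=0↔0): J: 5/2 → 7/2, ΔJ = +1 — ok.
All four E1 rules are satisfied.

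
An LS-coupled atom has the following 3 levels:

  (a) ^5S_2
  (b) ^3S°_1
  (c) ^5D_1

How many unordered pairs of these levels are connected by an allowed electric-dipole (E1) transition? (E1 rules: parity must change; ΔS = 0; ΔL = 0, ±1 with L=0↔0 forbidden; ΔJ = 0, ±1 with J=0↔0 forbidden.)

(a)–(b): forbidden (ΔS, ΔL).
(a)–(c): forbidden (parity, ΔL).
(b)–(c): forbidden (ΔS, ΔL).
Allowed pairs: 0 of 3.

0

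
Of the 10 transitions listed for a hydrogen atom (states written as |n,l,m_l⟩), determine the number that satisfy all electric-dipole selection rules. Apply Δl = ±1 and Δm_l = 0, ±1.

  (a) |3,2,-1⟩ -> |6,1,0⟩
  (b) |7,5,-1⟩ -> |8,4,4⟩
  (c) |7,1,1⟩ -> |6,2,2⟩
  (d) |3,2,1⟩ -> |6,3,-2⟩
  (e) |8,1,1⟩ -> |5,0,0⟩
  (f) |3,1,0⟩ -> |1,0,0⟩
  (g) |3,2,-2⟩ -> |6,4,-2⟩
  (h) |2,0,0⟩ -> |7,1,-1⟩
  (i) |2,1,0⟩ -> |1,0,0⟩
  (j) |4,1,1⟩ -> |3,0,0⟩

7

(a) allowed
(b) forbidden — Δm_l = +5 (E1 requires Δm_l = 0, ±1)
(c) allowed
(d) forbidden — Δm_l = -3 (E1 requires Δm_l = 0, ±1)
(e) allowed
(f) allowed
(g) forbidden — Δl = +2 (E1 requires Δl = ±1)
(h) allowed
(i) allowed
(j) allowed
Total allowed: 7 of 10.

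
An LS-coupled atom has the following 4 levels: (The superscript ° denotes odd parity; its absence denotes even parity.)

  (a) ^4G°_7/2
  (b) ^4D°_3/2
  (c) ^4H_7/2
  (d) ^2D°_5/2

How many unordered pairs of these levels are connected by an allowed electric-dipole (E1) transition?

(a)–(b): forbidden (parity, ΔL, ΔJ).
(a)–(c): allowed.
(a)–(d): forbidden (parity, ΔS, ΔL).
(b)–(c): forbidden (ΔL, ΔJ).
(b)–(d): forbidden (parity, ΔS).
(c)–(d): forbidden (ΔS, ΔL).
Allowed pairs: 1 of 6.

1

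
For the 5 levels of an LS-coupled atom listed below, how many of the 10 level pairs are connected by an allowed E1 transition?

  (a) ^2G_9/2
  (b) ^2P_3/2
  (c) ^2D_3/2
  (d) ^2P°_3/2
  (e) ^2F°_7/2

(a)–(b): forbidden (parity, ΔL, ΔJ).
(a)–(c): forbidden (parity, ΔL, ΔJ).
(a)–(d): forbidden (ΔL, ΔJ).
(a)–(e): allowed.
(b)–(c): forbidden (parity).
(b)–(d): allowed.
(b)–(e): forbidden (ΔL, ΔJ).
(c)–(d): allowed.
(c)–(e): forbidden (ΔJ).
(d)–(e): forbidden (parity, ΔL, ΔJ).
Allowed pairs: 3 of 10.

3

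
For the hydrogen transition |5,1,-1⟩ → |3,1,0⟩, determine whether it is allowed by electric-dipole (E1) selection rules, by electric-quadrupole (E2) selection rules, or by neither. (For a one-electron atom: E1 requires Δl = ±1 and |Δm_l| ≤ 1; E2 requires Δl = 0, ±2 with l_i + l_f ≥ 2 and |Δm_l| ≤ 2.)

Δl = 1 − 1 = +0; l_i + l_f = 2.
Δm_l = +1.
E1 (Δl = ±1, |Δm_l| ≤ 1): not satisfied.
E2 (Δl = 0,±2, l_i+l_f ≥ 2, |Δm_l| ≤ 2): satisfied.

E2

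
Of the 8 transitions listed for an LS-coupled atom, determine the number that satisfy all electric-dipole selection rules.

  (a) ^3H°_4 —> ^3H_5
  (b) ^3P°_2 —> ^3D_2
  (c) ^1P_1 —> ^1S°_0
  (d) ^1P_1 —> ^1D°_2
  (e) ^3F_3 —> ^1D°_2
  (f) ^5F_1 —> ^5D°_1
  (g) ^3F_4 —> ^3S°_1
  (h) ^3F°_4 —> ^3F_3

(a) allowed
(b) allowed
(c) allowed
(d) allowed
(e) forbidden (ΔS fails)
(f) allowed
(g) forbidden (ΔL, ΔJ fail)
(h) allowed
Total allowed: 6 of 8.

6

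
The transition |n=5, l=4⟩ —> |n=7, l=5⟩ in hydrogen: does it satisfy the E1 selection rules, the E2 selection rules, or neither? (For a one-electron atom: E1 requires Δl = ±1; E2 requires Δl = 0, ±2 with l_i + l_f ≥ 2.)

Δl = 5 − 4 = +1; l_i + l_f = 9.
E1 (Δl = ±1): satisfied.
E2 (Δl = 0,±2, l_i+l_f ≥ 2): not satisfied.

E1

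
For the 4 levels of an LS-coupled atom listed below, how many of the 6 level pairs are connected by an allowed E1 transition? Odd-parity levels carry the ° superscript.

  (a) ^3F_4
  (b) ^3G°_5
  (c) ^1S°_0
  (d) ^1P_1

(a)–(b): allowed.
(a)–(c): forbidden (ΔS, ΔL, ΔJ).
(a)–(d): forbidden (parity, ΔS, ΔL, ΔJ).
(b)–(c): forbidden (parity, ΔS, ΔL, ΔJ).
(b)–(d): forbidden (ΔS, ΔL, ΔJ).
(c)–(d): allowed.
Allowed pairs: 2 of 6.

2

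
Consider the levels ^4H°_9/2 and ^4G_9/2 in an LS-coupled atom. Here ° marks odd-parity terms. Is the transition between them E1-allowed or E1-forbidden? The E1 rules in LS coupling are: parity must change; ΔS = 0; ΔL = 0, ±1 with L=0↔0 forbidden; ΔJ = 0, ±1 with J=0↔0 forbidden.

ΔS = 0: S: 3/2 → 3/2 — passes.
ΔJ = 0, ±1 (not J=0↔0): J: 9/2 → 9/2, ΔJ = +0 — passes.
ΔL = 0, ±1 (not L=0↔0): L: 5 → 4, ΔL = -1 — passes.
Parity must change: odd → even — passes.
All four E1 rules are satisfied.

allowed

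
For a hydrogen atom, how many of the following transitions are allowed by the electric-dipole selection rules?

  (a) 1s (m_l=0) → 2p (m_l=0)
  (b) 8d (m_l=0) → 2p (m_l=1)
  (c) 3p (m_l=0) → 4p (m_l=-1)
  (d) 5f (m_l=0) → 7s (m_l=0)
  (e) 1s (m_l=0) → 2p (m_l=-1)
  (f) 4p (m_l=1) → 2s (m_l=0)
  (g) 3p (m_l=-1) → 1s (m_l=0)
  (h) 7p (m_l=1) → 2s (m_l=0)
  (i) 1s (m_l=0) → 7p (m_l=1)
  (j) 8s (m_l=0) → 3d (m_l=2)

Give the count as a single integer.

7

(a) allowed
(b) allowed
(c) forbidden — Δl = +0 (E1 requires Δl = ±1)
(d) forbidden — Δl = -3 (E1 requires Δl = ±1)
(e) allowed
(f) allowed
(g) allowed
(h) allowed
(i) allowed
(j) forbidden — Δl = +2 (E1 requires Δl = ±1); Δm_l = +2 (E1 requires Δm_l = 0, ±1)
Total allowed: 7 of 10.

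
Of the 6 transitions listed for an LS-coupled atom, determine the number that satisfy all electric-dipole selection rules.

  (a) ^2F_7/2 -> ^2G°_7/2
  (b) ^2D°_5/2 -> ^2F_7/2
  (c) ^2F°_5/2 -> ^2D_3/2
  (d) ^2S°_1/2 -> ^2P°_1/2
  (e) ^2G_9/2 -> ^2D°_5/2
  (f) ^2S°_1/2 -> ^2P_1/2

(a) allowed
(b) allowed
(c) allowed
(d) forbidden (parity fails)
(e) forbidden (ΔL, ΔJ fail)
(f) allowed
Total allowed: 4 of 6.

4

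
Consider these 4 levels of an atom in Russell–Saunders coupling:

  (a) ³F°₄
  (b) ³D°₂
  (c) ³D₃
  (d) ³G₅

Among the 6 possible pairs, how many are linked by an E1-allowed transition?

3

(a)–(b): forbidden (parity, ΔJ).
(a)–(c): allowed.
(a)–(d): allowed.
(b)–(c): allowed.
(b)–(d): forbidden (ΔL, ΔJ).
(c)–(d): forbidden (parity, ΔL, ΔJ).
Allowed pairs: 3 of 6.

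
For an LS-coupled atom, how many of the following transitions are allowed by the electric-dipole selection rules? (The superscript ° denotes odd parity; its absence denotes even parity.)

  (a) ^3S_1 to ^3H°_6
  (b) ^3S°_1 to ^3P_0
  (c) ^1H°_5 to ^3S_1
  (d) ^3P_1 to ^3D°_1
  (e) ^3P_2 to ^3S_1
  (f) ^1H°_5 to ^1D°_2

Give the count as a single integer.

2

(a) forbidden (ΔL, ΔJ fail)
(b) allowed
(c) forbidden (ΔS, ΔL, ΔJ fail)
(d) allowed
(e) forbidden (parity fails)
(f) forbidden (parity, ΔL, ΔJ fail)
Total allowed: 2 of 6.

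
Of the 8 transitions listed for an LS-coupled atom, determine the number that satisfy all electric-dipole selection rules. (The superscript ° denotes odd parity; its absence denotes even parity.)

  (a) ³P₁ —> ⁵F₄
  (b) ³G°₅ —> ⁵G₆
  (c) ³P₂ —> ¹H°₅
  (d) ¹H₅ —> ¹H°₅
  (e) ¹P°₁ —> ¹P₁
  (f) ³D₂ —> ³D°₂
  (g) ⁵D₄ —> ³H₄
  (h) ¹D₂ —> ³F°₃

(a) forbidden (parity, ΔS, ΔL, ΔJ fail)
(b) forbidden (ΔS fails)
(c) forbidden (ΔS, ΔL, ΔJ fail)
(d) allowed
(e) allowed
(f) allowed
(g) forbidden (parity, ΔS, ΔL fail)
(h) forbidden (ΔS fails)
Total allowed: 3 of 8.

3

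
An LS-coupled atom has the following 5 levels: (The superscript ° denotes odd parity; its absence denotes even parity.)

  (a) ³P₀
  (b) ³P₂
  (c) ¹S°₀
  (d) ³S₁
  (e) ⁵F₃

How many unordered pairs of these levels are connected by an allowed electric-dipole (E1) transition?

(a)–(b): forbidden (parity, ΔJ).
(a)–(c): forbidden (ΔS, ΔJ).
(a)–(d): forbidden (parity).
(a)–(e): forbidden (parity, ΔS, ΔL, ΔJ).
(b)–(c): forbidden (ΔS, ΔJ).
(b)–(d): forbidden (parity).
(b)–(e): forbidden (parity, ΔS, ΔL).
(c)–(d): forbidden (ΔS, ΔL).
(c)–(e): forbidden (ΔS, ΔL, ΔJ).
(d)–(e): forbidden (parity, ΔS, ΔL, ΔJ).
Allowed pairs: 0 of 10.

0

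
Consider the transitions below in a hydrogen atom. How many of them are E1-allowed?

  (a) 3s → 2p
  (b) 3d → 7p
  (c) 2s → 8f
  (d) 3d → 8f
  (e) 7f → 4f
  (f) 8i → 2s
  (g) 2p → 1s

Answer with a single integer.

(a) allowed
(b) allowed
(c) forbidden — Δl = +3 (E1 requires Δl = ±1)
(d) allowed
(e) forbidden — Δl = +0 (E1 requires Δl = ±1)
(f) forbidden — Δl = -6 (E1 requires Δl = ±1)
(g) allowed
Total allowed: 4 of 7.

4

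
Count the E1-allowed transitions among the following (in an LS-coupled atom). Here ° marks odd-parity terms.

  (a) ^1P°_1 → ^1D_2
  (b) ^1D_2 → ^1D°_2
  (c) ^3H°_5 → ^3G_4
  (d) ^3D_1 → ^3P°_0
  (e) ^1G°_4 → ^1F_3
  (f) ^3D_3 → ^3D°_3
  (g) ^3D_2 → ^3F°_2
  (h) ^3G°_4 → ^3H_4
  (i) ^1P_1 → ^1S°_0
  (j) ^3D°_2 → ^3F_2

(a) allowed
(b) allowed
(c) allowed
(d) allowed
(e) allowed
(f) allowed
(g) allowed
(h) allowed
(i) allowed
(j) allowed
Total allowed: 10 of 10.

10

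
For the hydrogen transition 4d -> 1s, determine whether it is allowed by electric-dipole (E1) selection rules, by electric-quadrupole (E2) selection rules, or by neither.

E2

Δl = 0 − 2 = -2; l_i + l_f = 2.
E1 (Δl = ±1): not satisfied.
E2 (Δl = 0,±2, l_i+l_f ≥ 2): satisfied.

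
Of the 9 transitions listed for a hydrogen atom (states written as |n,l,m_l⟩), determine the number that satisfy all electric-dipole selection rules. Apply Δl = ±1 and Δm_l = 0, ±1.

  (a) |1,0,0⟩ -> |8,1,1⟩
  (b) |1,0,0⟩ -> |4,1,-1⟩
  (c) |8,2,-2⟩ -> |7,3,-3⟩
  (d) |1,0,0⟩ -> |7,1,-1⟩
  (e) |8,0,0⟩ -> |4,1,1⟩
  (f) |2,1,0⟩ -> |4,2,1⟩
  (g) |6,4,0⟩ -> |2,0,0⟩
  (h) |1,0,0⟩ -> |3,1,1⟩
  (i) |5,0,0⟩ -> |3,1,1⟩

8

(a) allowed
(b) allowed
(c) allowed
(d) allowed
(e) allowed
(f) allowed
(g) forbidden — Δl = -4 (E1 requires Δl = ±1)
(h) allowed
(i) allowed
Total allowed: 8 of 9.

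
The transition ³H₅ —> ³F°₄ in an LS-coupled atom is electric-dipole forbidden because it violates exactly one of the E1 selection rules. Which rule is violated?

the ΔL = 0, ±1 rule

Reading off the term symbols: S 1→1, L 5→3, J 5→4, parity even→odd.
Parity must change: even → odd — satisfied.
ΔS = 0: S: 1 → 1 — satisfied.
ΔL = 0, ±1 (not L=0↔0): L: 5 → 3, ΔL = -2 — violated.
ΔJ = 0, ±1 (not J=0↔0): J: 5 → 4, ΔJ = -1 — satisfied.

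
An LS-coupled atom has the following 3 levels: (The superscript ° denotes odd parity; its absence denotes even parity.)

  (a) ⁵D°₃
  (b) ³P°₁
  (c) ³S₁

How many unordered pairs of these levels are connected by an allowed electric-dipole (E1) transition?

1

(a)–(b): forbidden (parity, ΔS, ΔJ).
(a)–(c): forbidden (ΔS, ΔL, ΔJ).
(b)–(c): allowed.
Allowed pairs: 1 of 3.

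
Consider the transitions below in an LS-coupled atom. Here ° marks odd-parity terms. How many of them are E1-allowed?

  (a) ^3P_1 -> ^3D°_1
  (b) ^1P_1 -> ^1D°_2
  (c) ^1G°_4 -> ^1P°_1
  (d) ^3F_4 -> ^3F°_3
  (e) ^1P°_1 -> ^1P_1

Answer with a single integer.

4

(a) allowed
(b) allowed
(c) forbidden (parity, ΔL, ΔJ fail)
(d) allowed
(e) allowed
Total allowed: 4 of 5.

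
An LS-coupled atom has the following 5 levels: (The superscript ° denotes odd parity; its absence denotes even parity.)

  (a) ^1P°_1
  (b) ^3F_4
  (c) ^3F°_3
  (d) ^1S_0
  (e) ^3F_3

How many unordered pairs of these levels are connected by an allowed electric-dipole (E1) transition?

(a)–(b): forbidden (ΔS, ΔL, ΔJ).
(a)–(c): forbidden (parity, ΔS, ΔL, ΔJ).
(a)–(d): allowed.
(a)–(e): forbidden (ΔS, ΔL, ΔJ).
(b)–(c): allowed.
(b)–(d): forbidden (parity, ΔS, ΔL, ΔJ).
(b)–(e): forbidden (parity).
(c)–(d): forbidden (ΔS, ΔL, ΔJ).
(c)–(e): allowed.
(d)–(e): forbidden (parity, ΔS, ΔL, ΔJ).
Allowed pairs: 3 of 10.

3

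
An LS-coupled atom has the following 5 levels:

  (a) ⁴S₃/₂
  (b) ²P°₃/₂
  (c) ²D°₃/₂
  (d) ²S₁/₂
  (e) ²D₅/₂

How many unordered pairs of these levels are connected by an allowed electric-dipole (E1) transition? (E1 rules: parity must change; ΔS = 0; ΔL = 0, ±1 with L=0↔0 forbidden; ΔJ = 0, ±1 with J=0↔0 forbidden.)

(a)–(b): forbidden (ΔS).
(a)–(c): forbidden (ΔS, ΔL).
(a)–(d): forbidden (parity, ΔS, ΔL).
(a)–(e): forbidden (parity, ΔS, ΔL).
(b)–(c): forbidden (parity).
(b)–(d): allowed.
(b)–(e): allowed.
(c)–(d): forbidden (ΔL).
(c)–(e): allowed.
(d)–(e): forbidden (parity, ΔL, ΔJ).
Allowed pairs: 3 of 10.

3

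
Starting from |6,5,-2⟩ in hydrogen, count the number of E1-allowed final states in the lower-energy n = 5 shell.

E1 requires Δl = ±1, so l_f ∈ {4, 6}; with 0 ≤ l_f ≤ n_f−1 = 4, the allowed l_f values are {4}.
For l_f = 4: m_f ∈ {m_i−1, m_i, m_i+1} ∩ [−4, 4] = {-3, -2, -1} → 3 states.
Total: 3.

3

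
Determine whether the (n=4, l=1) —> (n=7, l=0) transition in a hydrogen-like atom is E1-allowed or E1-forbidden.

Δl = 0 − 1 = -1; the E1 rule Δl = ±1 is ✓.
All E1 selection rules are satisfied.

allowed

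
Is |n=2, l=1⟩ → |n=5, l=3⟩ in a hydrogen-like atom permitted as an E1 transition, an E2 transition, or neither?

Δl = 3 − 1 = +2; l_i + l_f = 4.
E1 (Δl = ±1): not satisfied.
E2 (Δl = 0,±2, l_i+l_f ≥ 2): satisfied.

E2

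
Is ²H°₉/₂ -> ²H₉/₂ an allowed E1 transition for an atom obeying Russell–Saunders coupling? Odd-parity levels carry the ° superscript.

allowed

Parity must change: odd → even — ok.
ΔS = 0: S: 1/2 → 1/2 — ok.
ΔL = 0, ±1 (not L=0↔0): L: 5 → 5, ΔL = +0 — ok.
ΔJ = 0, ±1 (not J=0↔0): J: 9/2 → 9/2, ΔJ = +0 — ok.
All four E1 rules are satisfied.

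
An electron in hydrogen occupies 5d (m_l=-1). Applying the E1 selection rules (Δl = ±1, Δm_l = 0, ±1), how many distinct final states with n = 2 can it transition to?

E1 requires Δl = ±1, so l_f ∈ {1, 3}; with 0 ≤ l_f ≤ n_f−1 = 1, the allowed l_f values are {1}.
For l_f = 1: m_f ∈ {m_i−1, m_i, m_i+1} ∩ [−1, 1] = {-1, 0} → 2 states.
Total: 2.

2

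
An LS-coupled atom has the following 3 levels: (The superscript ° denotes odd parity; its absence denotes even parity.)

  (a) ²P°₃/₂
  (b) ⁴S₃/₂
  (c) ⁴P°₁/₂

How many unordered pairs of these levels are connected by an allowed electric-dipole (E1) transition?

(a)–(b): forbidden (ΔS).
(a)–(c): forbidden (parity, ΔS).
(b)–(c): allowed.
Allowed pairs: 1 of 3.

1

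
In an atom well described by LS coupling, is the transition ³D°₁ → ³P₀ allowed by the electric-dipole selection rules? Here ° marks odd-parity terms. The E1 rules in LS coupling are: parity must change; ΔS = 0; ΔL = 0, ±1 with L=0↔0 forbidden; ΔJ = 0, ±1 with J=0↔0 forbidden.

Reading off the term symbols: S 1→1, L 2→1, J 1→0, parity odd→even.
ΔJ = 0, ±1 (not J=0↔0): J: 1 → 0, ΔJ = -1 — passes.
Parity must change: odd → even — passes.
ΔS = 0: S: 1 → 1 — passes.
ΔL = 0, ±1 (not L=0↔0): L: 2 → 1, ΔL = -1 — passes.
All four E1 rules are satisfied.

allowed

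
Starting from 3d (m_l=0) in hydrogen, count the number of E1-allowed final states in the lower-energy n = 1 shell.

E1 requires l_f ∈ {1, 3}, but neither lies in [0, 0], so no final state is reachable.
Total: 0.

0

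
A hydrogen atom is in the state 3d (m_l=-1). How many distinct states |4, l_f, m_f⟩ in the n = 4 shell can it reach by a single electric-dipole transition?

E1 requires Δl = ±1, so l_f ∈ {1, 3}; with 0 ≤ l_f ≤ n_f−1 = 3, the allowed l_f values are {1, 3}.
For l_f = 1: m_f ∈ {m_i−1, m_i, m_i+1} ∩ [−1, 1] = {-1, 0} → 2 states.
For l_f = 3: m_f ∈ {m_i−1, m_i, m_i+1} ∩ [−3, 3] = {-2, -1, 0} → 3 states.
Total: 5.

5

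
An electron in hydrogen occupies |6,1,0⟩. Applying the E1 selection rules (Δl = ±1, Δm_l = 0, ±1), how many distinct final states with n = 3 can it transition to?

E1 requires Δl = ±1, so l_f ∈ {0, 2}; with 0 ≤ l_f ≤ n_f−1 = 2, the allowed l_f values are {0, 2}.
For l_f = 0: m_f ∈ {m_i−1, m_i, m_i+1} ∩ [−0, 0] = {0} → 1 state.
For l_f = 2: m_f ∈ {m_i−1, m_i, m_i+1} ∩ [−2, 2] = {-1, 0, 1} → 3 states.
Total: 4.

4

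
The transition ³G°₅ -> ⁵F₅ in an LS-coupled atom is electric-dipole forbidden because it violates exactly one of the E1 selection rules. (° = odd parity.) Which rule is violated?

Initial level: S=1, L=4, J=5, parity odd. Final level: S=2, L=3, J=5, parity even.
Parity must change: odd → even — passes.
ΔS = 0: S: 1 → 2 — fails.
ΔL = 0, ±1 (not L=0↔0): L: 4 → 3, ΔL = -1 — passes.
ΔJ = 0, ±1 (not J=0↔0): J: 5 → 5, ΔJ = +0 — passes.

the ΔS = 0 rule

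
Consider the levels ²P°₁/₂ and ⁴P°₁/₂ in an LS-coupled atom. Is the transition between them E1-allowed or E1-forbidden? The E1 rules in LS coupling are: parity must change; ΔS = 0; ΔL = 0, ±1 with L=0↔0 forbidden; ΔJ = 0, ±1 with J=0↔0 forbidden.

forbidden

Parity must change: odd → odd — fails.
ΔS = 0: S: 1/2 → 3/2 — fails.
ΔL = 0, ±1 (not L=0↔0): L: 1 → 1, ΔL = +0 — ok.
ΔJ = 0, ±1 (not J=0↔0): J: 1/2 → 1/2, ΔJ = +0 — ok.
Rule(s) violated: parity, ΔS.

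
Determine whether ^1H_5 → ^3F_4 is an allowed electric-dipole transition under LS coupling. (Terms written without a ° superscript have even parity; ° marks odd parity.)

Reading off the term symbols: S 0→1, L 5→3, J 5→4, parity even→even.
ΔS = 0: S: 0 → 1 — fails.
Parity must change: even → even — fails.
ΔJ = 0, ±1 (not J=0↔0): J: 5 → 4, ΔJ = -1 — ok.
ΔL = 0, ±1 (not L=0↔0): L: 5 → 3, ΔL = -2 — fails.
Rule(s) violated: parity, ΔS, ΔL.

forbidden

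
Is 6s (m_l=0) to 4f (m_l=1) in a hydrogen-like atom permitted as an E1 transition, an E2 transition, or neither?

neither

Δl = 3 − 0 = +3; l_i + l_f = 3.
Δm_l = +1.
E1 (Δl = ±1, |Δm_l| ≤ 1): not satisfied.
E2 (Δl = 0,±2, l_i+l_f ≥ 2, |Δm_l| ≤ 2): not satisfied.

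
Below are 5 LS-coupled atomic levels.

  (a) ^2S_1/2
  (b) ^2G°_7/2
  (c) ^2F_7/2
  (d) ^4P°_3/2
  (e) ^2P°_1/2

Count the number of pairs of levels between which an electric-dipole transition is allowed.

(a)–(b): forbidden (ΔL, ΔJ).
(a)–(c): forbidden (parity, ΔL, ΔJ).
(a)–(d): forbidden (ΔS).
(a)–(e): allowed.
(b)–(c): allowed.
(b)–(d): forbidden (parity, ΔS, ΔL, ΔJ).
(b)–(e): forbidden (parity, ΔL, ΔJ).
(c)–(d): forbidden (ΔS, ΔL, ΔJ).
(c)–(e): forbidden (ΔL, ΔJ).
(d)–(e): forbidden (parity, ΔS).
Allowed pairs: 2 of 10.

2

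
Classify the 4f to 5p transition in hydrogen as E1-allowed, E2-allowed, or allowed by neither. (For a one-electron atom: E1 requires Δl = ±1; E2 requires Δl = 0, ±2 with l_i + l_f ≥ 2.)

Δl = 1 − 3 = -2; l_i + l_f = 4.
E1 (Δl = ±1): not satisfied.
E2 (Δl = 0,±2, l_i+l_f ≥ 2): satisfied.

E2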